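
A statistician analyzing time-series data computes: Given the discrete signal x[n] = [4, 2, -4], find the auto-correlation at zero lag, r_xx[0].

The auto-correlation at zero lag r_xx[0] equals the signal energy.
r_xx[0] = sum of x[n]^2 = 4^2 + 2^2 + (-4)^2
= 16 + 4 + 16 = 36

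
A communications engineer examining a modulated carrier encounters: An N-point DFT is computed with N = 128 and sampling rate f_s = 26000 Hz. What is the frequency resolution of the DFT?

DFT frequency resolution = f_s / N
= 26000 / 128 = 1625/8 Hz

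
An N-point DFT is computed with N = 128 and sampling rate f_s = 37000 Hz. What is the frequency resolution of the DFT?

DFT frequency resolution = f_s / N
= 37000 / 128 = 4625/16 Hz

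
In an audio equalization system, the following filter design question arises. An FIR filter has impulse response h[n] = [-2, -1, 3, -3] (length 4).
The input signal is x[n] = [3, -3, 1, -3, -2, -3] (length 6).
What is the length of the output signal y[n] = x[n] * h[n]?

For linear convolution, the output length is:
len(y) = len(x) + len(h) - 1 = 6 + 4 - 1 = 9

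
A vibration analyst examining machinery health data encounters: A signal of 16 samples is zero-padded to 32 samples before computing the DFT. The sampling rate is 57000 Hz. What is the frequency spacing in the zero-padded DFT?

Original DFT: N = 16, resolution = f_s/N = 57000/16 = 7125/2 Hz
Zero-padded DFT: N = 32, resolution = f_s/N = 57000/32 = 7125/4 Hz
Zero-padding interpolates the spectrum (finer frequency grid)
but does NOT improve the true spectral resolution (ability to resolve close frequencies).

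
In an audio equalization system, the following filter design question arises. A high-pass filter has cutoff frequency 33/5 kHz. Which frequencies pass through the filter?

A high-pass filter passes all frequencies above the cutoff frequency 33/5 kHz and attenuates lower frequencies.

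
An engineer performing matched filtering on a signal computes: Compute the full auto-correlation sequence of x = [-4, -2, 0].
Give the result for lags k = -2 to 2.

r_xx[k] = sum_m x[m]*x[m+k], indexed from 0, for k = -2 to 2:
  r_xx[-2] = x[2]*x[0] = 0
  r_xx[-1] = x[1]*x[0] + x[2]*x[1] = 8
  r_xx[0] = x[0]*x[0] + x[1]*x[1] + x[2]*x[2] = 20
  r_xx[1] = x[0]*x[1] + x[1]*x[2] = 8
  r_xx[2] = x[0]*x[2] = 0
r_xx = [0, 8, 20, 8, 0]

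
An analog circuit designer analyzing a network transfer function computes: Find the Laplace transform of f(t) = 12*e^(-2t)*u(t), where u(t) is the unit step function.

Standard Laplace transform pair:
e^(-at)*u(t) <-> 1/(s+a)
With a = 2: L{12*e^(-2t)*u(t)} = 12/(s+2), ROC: Re(s) > -2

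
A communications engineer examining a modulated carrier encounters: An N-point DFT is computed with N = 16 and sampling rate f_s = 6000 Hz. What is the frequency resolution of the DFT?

DFT frequency resolution = f_s / N
= 6000 / 16 = 375 Hz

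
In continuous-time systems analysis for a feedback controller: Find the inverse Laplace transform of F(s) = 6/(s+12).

Standard pair: k/(s+a) <-> k*e^(-at)*u(t)
With k=6, a=12: f(t) = 6*e^(-12t)*u(t)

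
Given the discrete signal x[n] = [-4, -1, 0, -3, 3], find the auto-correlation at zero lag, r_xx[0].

The auto-correlation at zero lag r_xx[0] equals the signal energy.
r_xx[0] = sum of x[n]^2 = (-4)^2 + (-1)^2 + 0^2 + (-3)^2 + 3^2
= 16 + 1 + 0 + 9 + 9 = 35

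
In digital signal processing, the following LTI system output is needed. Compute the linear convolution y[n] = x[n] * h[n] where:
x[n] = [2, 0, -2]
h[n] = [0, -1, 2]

y[n] = sum_k x[k]*h[n-k]. Output length = len(x) + len(h) - 1 = 3 + 3 - 1 = 5.
y[0] = 2*0 = 0
y[1] = 0*0 + 2*-1 = -2
y[2] = -2*0 + 0*-1 + 2*2 = 4
y[3] = -2*-1 + 0*2 = 2
y[4] = -2*2 = -4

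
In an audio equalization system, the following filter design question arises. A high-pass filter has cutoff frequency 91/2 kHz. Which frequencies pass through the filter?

A high-pass filter passes all frequencies above the cutoff frequency 91/2 kHz and attenuates lower frequencies.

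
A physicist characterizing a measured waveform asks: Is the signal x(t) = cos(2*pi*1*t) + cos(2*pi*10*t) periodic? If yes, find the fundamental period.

f1 = 1 Hz, f2 = 10 Hz
Period T1 = 1/1, T2 = 1/10
Ratio T1/T2 = 10/1, which is rational.
The signal is periodic with fundamental period T = 1/GCD(1,10) = 1 s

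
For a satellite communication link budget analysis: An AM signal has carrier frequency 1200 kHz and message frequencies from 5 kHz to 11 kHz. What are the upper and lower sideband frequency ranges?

Upper sideband (USB) = fc + [fm_low, fm_high] = 1200 + [5, 11] = [1205, 1211] kHz
Lower sideband (LSB) = fc - [fm_high, fm_low] = 1200 - [11, 5] = [1189, 1195] kHz
Total occupied spectrum: 1189 kHz to 1211 kHz (plus carrier at 1200 kHz)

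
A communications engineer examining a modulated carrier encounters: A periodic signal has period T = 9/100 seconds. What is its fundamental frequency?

The fundamental frequency is the reciprocal of the period.
f = 1/T = 1/(9/100) = 100/9 Hz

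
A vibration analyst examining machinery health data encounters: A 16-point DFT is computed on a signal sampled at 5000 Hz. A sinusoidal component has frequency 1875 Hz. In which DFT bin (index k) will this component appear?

DFT frequency resolution = f_s/N = 5000/16 = 625/2 Hz
Bin index k = f_signal / resolution = 1875 / 625/2 = 6
The signal frequency 1875 Hz falls in DFT bin k = 6.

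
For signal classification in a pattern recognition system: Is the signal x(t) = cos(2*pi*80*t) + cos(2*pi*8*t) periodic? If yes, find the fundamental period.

f1 = 80 Hz, f2 = 8 Hz
Period T1 = 1/80, T2 = 1/8
Ratio T1/T2 = 8/80, which is rational.
The signal is periodic with fundamental period T = 1/GCD(80,8) = 1/8 s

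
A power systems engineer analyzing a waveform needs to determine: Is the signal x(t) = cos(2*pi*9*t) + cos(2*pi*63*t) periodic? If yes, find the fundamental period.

f1 = 9 Hz, f2 = 63 Hz
Period T1 = 1/9, T2 = 1/63
Ratio T1/T2 = 63/9, which is rational.
The signal is periodic with fundamental period T = 1/GCD(9,63) = 1/9 s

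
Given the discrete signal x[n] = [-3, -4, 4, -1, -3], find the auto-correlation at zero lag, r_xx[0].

The auto-correlation at zero lag r_xx[0] equals the signal energy.
r_xx[0] = sum of x[n]^2 = (-3)^2 + (-4)^2 + 4^2 + (-1)^2 + (-3)^2
= 9 + 16 + 16 + 1 + 9 = 51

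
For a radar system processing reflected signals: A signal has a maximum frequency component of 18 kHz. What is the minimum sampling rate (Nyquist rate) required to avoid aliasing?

By the Nyquist-Shannon sampling theorem,
the minimum sampling rate (Nyquist rate) must be at least 2 * f_max.
Nyquist rate = 2 * 18 kHz = 36 kHz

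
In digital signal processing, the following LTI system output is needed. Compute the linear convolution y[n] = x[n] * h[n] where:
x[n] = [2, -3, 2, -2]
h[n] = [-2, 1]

y[n] = sum_k x[k]*h[n-k]. Output length = len(x) + len(h) - 1 = 4 + 2 - 1 = 5.
y[0] = 2*-2 = -4
y[1] = -3*-2 + 2*1 = 8
y[2] = 2*-2 + -3*1 = -7
y[3] = -2*-2 + 2*1 = 6
y[4] = -2*1 = -2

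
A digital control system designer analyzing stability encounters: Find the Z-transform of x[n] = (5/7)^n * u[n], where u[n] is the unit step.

The Z-transform of a^n * u[n] is z/(z-a) for |z| > |a|.
Here a = 5/7, so X(z) = z/(z - (5/7)) = 7z/(7z - 5)
ROC: |z| > 5/7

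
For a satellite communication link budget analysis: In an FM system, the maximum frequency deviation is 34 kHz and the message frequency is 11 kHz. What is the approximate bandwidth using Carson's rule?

Carson's rule: BW = 2*(delta_f + f_m)
= 2*(34 + 11) kHz = 90 kHz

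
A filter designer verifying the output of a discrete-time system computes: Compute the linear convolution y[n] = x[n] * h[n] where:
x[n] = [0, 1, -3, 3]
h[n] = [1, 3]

y[n] = sum_k x[k]*h[n-k]. Output length = len(x) + len(h) - 1 = 4 + 2 - 1 = 5.
y[0] = 0*1 = 0
y[1] = 1*1 + 0*3 = 1
y[2] = -3*1 + 1*3 = 0
y[3] = 3*1 + -3*3 = -6
y[4] = 3*3 = 9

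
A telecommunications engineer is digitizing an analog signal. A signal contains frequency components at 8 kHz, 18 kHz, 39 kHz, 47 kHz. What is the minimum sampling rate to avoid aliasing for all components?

The highest frequency component is f_max = 47 kHz.
Nyquist rate = 2 * f_max = 2 * 47 kHz = 94 kHz.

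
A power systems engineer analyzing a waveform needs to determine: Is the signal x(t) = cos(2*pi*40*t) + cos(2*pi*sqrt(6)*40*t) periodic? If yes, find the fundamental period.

f1 = 40 Hz, f2 = 40*sqrt(6) Hz
Ratio f2/f1 = sqrt(6), which is irrational.
Since the frequency ratio is irrational, no common period exists.
The signal is not periodic.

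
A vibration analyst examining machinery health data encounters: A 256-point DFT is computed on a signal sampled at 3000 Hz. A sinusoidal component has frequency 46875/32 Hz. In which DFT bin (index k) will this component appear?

DFT frequency resolution = f_s/N = 3000/256 = 375/32 Hz
Bin index k = f_signal / resolution = 46875/32 / 375/32 = 125
The signal frequency 46875/32 Hz falls in DFT bin k = 125.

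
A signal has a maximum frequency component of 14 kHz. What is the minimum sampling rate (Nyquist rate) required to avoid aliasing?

By the Nyquist-Shannon sampling theorem,
the minimum sampling rate (Nyquist rate) must be at least 2 * f_max.
Nyquist rate = 2 * 14 kHz = 28 kHz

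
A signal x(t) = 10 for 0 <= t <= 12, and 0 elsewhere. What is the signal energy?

Energy = integral of |x(t)|^2 dt over the signal duration
= 10^2 * 12 = 100 * 12 = 1200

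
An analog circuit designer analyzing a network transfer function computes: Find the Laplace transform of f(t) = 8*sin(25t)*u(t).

Standard pair: sin(wt)*u(t) <-> w/(s^2+w^2)
With w = 25: L{8*sin(25t)*u(t)} = 200/(s^2+625)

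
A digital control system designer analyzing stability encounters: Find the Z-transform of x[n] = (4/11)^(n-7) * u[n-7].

Time-shifting property: if X(z) = Z{x[n]}, then Z{x[n-d]} = z^(-d) * X(z)
X(z) = z/(z - 4/11) for x[n] = (4/11)^n * u[n]
Z{x[n-7]} = z^(-7) * z/(z - 4/11) = z^(-6)/(z - 4/11)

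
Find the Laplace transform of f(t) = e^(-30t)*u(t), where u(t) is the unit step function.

Standard Laplace transform pair:
e^(-at)*u(t) <-> 1/(s+a)
With a = 30: L{e^(-30t)*u(t)} = 1/(s+30), ROC: Re(s) > -30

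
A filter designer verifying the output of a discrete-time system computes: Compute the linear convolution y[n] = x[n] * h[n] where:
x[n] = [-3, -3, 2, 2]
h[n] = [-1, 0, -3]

y[n] = sum_k x[k]*h[n-k]. Output length = len(x) + len(h) - 1 = 4 + 3 - 1 = 6.
y[0] = -3*-1 = 3
y[1] = -3*-1 + -3*0 = 3
y[2] = 2*-1 + -3*0 + -3*-3 = 7
y[3] = 2*-1 + 2*0 + -3*-3 = 7
y[4] = 2*0 + 2*-3 = -6
y[5] = 2*-3 = -6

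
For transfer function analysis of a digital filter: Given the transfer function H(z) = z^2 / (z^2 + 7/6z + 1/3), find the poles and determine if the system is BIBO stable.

Poles are roots of the denominator: z^2 + 7/6z + 1/3 = 0.
Quadratic formula: z = [-(7/6) +/- sqrt((7/6)^2 - 4*(1/3))] / 2
Discriminant = 49/36 - 4/3 = 1/36; sqrt = 1/6.
z = (-7/6 +/- 1/6) / 2 => z = -1/2 or z = -2/3.
|p1| = 1/2, |p2| = 2/3.
For BIBO stability, all poles must lie inside the unit circle (|p| < 1).
System is STABLE since both |p| < 1.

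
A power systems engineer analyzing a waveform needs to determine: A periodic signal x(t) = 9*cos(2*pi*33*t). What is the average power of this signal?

Average power of A*cos(wt) is A^2/2.
P = 9^2 / 2 = 81/2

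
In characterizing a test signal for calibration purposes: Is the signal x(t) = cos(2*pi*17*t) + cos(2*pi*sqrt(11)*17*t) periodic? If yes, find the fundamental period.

f1 = 17 Hz, f2 = 17*sqrt(11) Hz
Ratio f2/f1 = sqrt(11), which is irrational.
Since the frequency ratio is irrational, no common period exists.
The signal is not periodic.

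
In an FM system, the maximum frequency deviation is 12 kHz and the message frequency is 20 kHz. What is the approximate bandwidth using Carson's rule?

Carson's rule: BW = 2*(delta_f + f_m)
= 2*(12 + 20) kHz = 64 kHz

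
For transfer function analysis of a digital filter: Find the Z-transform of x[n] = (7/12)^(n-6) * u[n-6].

Time-shifting property: if X(z) = Z{x[n]}, then Z{x[n-d]} = z^(-d) * X(z)
X(z) = z/(z - 7/12) for x[n] = (7/12)^n * u[n]
Z{x[n-6]} = z^(-6) * z/(z - 7/12) = z^(-5)/(z - 7/12)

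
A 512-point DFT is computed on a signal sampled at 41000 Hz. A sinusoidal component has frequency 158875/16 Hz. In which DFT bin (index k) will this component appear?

DFT frequency resolution = f_s/N = 41000/512 = 5125/64 Hz
Bin index k = f_signal / resolution = 158875/16 / 5125/64 = 124
The signal frequency 158875/16 Hz falls in DFT bin k = 124.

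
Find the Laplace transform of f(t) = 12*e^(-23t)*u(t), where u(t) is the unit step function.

Standard Laplace transform pair:
e^(-at)*u(t) <-> 1/(s+a)
With a = 23: L{12*e^(-23t)*u(t)} = 12/(s+23), ROC: Re(s) > -23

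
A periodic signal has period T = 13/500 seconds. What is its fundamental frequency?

The fundamental frequency is the reciprocal of the period.
f = 1/T = 1/(13/500) = 500/13 Hz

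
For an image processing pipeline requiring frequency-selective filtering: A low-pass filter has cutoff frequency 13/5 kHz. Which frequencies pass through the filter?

A low-pass filter passes all frequencies below the cutoff frequency 13/5 kHz and attenuates higher frequencies.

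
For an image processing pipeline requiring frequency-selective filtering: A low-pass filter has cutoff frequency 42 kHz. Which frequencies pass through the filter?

A low-pass filter passes all frequencies below the cutoff frequency 42 kHz and attenuates higher frequencies.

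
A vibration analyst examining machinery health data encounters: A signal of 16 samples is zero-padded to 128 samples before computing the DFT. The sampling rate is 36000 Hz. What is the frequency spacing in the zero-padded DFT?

Original DFT: N = 16, resolution = f_s/N = 36000/16 = 2250 Hz
Zero-padded DFT: N = 128, resolution = f_s/N = 36000/128 = 1125/4 Hz
Zero-padding interpolates the spectrum (finer frequency grid)
but does NOT improve the true spectral resolution (ability to resolve close frequencies).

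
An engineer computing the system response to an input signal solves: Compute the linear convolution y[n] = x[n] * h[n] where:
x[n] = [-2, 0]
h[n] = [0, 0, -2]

y[n] = sum_k x[k]*h[n-k]. Output length = len(x) + len(h) - 1 = 2 + 3 - 1 = 4.
y[0] = -2*0 = 0
y[1] = 0*0 + -2*0 = 0
y[2] = 0*0 + -2*-2 = 4
y[3] = 0*-2 = 0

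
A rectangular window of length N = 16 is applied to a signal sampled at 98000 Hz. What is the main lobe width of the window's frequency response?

For a rectangular window of length N,
the main lobe width in frequency is 2*f_s/N.
= 2*98000/16 = 12250 Hz
This determines the minimum frequency separation for resolving two sinusoids.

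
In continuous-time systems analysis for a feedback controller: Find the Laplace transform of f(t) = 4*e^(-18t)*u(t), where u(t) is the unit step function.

Standard Laplace transform pair:
e^(-at)*u(t) <-> 1/(s+a)
With a = 18: L{4*e^(-18t)*u(t)} = 4/(s+18), ROC: Re(s) > -18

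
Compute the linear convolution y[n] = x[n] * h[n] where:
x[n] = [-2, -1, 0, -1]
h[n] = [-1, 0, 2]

y[n] = sum_k x[k]*h[n-k]. Output length = len(x) + len(h) - 1 = 4 + 3 - 1 = 6.
y[0] = -2*-1 = 2
y[1] = -1*-1 + -2*0 = 1
y[2] = 0*-1 + -1*0 + -2*2 = -4
y[3] = -1*-1 + 0*0 + -1*2 = -1
y[4] = -1*0 + 0*2 = 0
y[5] = -1*2 = -2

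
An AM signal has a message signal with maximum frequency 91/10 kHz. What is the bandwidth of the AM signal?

In AM (double-sideband), the bandwidth is twice the message frequency.
BW = 2 * f_m = 2 * 91/10 kHz = 91/5 kHz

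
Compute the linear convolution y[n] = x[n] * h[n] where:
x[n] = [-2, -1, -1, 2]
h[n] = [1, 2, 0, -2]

y[n] = sum_k x[k]*h[n-k]. Output length = len(x) + len(h) - 1 = 4 + 4 - 1 = 7.
y[0] = -2*1 = -2
y[1] = -1*1 + -2*2 = -5
y[2] = -1*1 + -1*2 + -2*0 = -3
y[3] = 2*1 + -1*2 + -1*0 + -2*-2 = 4
y[4] = 2*2 + -1*0 + -1*-2 = 6
y[5] = 2*0 + -1*-2 = 2
y[6] = 2*-2 = -4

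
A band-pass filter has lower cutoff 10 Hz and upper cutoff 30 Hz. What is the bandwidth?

Bandwidth = f_high - f_low
= 30 Hz - 10 Hz = 20 Hz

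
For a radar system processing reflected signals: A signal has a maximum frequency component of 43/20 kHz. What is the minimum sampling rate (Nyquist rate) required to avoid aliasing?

By the Nyquist-Shannon sampling theorem,
the minimum sampling rate (Nyquist rate) must be at least 2 * f_max.
Nyquist rate = 2 * 43/20 kHz = 43/10 kHz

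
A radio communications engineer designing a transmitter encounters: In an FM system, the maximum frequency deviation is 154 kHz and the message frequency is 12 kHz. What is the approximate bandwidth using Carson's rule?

Carson's rule: BW = 2*(delta_f + f_m)
= 2*(154 + 12) kHz = 332 kHz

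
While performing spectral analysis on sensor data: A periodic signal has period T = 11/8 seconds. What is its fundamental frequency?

The fundamental frequency is the reciprocal of the period.
f = 1/T = 1/(11/8) = 8/11 Hz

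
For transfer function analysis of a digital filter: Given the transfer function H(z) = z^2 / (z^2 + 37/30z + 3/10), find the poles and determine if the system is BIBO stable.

Poles are roots of the denominator: z^2 + 37/30z + 3/10 = 0.
Quadratic formula: z = [-(37/30) +/- sqrt((37/30)^2 - 4*(3/10))] / 2
Discriminant = 1369/900 - 6/5 = 289/900; sqrt = 17/30.
z = (-37/30 +/- 17/30) / 2 => z = -1/3 or z = -9/10.
|p1| = 9/10, |p2| = 1/3.
For BIBO stability, all poles must lie inside the unit circle (|p| < 1).
System is STABLE since both |p| < 1.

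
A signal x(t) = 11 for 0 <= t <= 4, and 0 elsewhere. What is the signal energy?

Energy = integral of |x(t)|^2 dt over the signal duration
= 11^2 * 4 = 121 * 4 = 484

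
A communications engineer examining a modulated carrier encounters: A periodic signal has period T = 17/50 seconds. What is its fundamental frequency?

The fundamental frequency is the reciprocal of the period.
f = 1/T = 1/(17/50) = 50/17 Hz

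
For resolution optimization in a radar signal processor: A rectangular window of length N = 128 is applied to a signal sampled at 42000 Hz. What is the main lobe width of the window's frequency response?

For a rectangular window of length N,
the main lobe width in frequency is 2*f_s/N.
= 2*42000/128 = 2625/4 Hz
This determines the minimum frequency separation for resolving two sinusoids.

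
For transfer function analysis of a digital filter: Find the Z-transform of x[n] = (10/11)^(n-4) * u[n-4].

Time-shifting property: if X(z) = Z{x[n]}, then Z{x[n-d]} = z^(-d) * X(z)
X(z) = z/(z - 10/11) for x[n] = (10/11)^n * u[n]
Z{x[n-4]} = z^(-4) * z/(z - 10/11) = z^(-3)/(z - 10/11)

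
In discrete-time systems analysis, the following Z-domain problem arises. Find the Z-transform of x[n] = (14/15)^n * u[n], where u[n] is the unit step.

The Z-transform of a^n * u[n] is z/(z-a) for |z| > |a|.
Here a = 14/15, so X(z) = z/(z - (14/15)) = 15z/(15z - 14)
ROC: |z| > 14/15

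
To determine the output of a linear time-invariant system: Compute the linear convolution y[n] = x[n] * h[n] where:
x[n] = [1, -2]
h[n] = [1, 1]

y[n] = sum_k x[k]*h[n-k]. Output length = len(x) + len(h) - 1 = 2 + 2 - 1 = 3.
y[0] = 1*1 = 1
y[1] = -2*1 + 1*1 = -1
y[2] = -2*1 = -2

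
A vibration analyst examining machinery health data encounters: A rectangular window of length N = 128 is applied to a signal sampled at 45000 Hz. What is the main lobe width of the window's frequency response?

For a rectangular window of length N,
the main lobe width in frequency is 2*f_s/N.
= 2*45000/128 = 5625/8 Hz
This determines the minimum frequency separation for resolving two sinusoids.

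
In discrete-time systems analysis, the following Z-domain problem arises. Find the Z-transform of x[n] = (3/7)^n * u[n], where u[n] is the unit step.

The Z-transform of a^n * u[n] is z/(z-a) for |z| > |a|.
Here a = 3/7, so X(z) = z/(z - (3/7)) = 7z/(7z - 3)
ROC: |z| > 3/7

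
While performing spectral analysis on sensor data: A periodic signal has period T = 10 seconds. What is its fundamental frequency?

The fundamental frequency is the reciprocal of the period.
f = 1/T = 1/(10) = 1/10 Hz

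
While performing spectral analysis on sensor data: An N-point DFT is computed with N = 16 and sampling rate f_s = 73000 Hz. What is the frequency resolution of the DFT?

DFT frequency resolution = f_s / N
= 73000 / 16 = 9125/2 Hz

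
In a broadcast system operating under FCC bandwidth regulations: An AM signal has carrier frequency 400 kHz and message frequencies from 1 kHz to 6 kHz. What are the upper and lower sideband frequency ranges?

Upper sideband (USB) = fc + [fm_low, fm_high] = 400 + [1, 6] = [401, 406] kHz
Lower sideband (LSB) = fc - [fm_high, fm_low] = 400 - [6, 1] = [394, 399] kHz
Total occupied spectrum: 394 kHz to 406 kHz (plus carrier at 400 kHz)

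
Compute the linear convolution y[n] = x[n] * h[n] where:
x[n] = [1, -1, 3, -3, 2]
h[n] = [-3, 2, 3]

y[n] = sum_k x[k]*h[n-k]. Output length = len(x) + len(h) - 1 = 5 + 3 - 1 = 7.
y[0] = 1*-3 = -3
y[1] = -1*-3 + 1*2 = 5
y[2] = 3*-3 + -1*2 + 1*3 = -8
y[3] = -3*-3 + 3*2 + -1*3 = 12
y[4] = 2*-3 + -3*2 + 3*3 = -3
y[5] = 2*2 + -3*3 = -5
y[6] = 2*3 = 6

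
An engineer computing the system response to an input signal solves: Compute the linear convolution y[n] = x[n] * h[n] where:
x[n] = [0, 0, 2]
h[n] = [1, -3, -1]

y[n] = sum_k x[k]*h[n-k]. Output length = len(x) + len(h) - 1 = 3 + 3 - 1 = 5.
y[0] = 0*1 = 0
y[1] = 0*1 + 0*-3 = 0
y[2] = 2*1 + 0*-3 + 0*-1 = 2
y[3] = 2*-3 + 0*-1 = -6
y[4] = 2*-1 = -2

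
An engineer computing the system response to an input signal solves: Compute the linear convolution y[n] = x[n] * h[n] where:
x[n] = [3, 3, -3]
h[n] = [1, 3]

y[n] = sum_k x[k]*h[n-k]. Output length = len(x) + len(h) - 1 = 3 + 2 - 1 = 4.
y[0] = 3*1 = 3
y[1] = 3*1 + 3*3 = 12
y[2] = -3*1 + 3*3 = 6
y[3] = -3*3 = -9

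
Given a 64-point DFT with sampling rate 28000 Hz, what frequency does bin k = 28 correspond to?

The frequency of DFT bin k is: f_k = k * f_s / N
f_28 = 28 * 28000 / 64 = 12250 Hz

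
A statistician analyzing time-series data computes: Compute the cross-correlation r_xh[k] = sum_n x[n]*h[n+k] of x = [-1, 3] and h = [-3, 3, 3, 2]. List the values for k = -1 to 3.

Both sequences indexed from 0 and zero outside their support.
Lags with overlap: k = -1 to 3.
  r_xh[-1] = x[1]*h[0] = -9
  r_xh[0] = x[0]*h[0] + x[1]*h[1] = 12
  r_xh[1] = x[0]*h[1] + x[1]*h[2] = 6
  r_xh[2] = x[0]*h[2] + x[1]*h[3] = 3
  r_xh[3] = x[0]*h[3] = -2
r_xh = [-9, 12, 6, 3, -2] (for k = -1, ..., 3)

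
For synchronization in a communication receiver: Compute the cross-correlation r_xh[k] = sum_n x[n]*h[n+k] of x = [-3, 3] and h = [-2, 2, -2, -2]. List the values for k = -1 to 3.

Both sequences indexed from 0 and zero outside their support.
Lags with overlap: k = -1 to 3.
  r_xh[-1] = x[1]*h[0] = -6
  r_xh[0] = x[0]*h[0] + x[1]*h[1] = 12
  r_xh[1] = x[0]*h[1] + x[1]*h[2] = -12
  r_xh[2] = x[0]*h[2] + x[1]*h[3] = 0
  r_xh[3] = x[0]*h[3] = 6
r_xh = [-6, 12, -12, 0, 6] (for k = -1, ..., 3)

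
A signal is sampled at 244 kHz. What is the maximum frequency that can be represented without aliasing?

The maximum frequency that can be represented without aliasing
is the Nyquist frequency: f_max = f_s / 2 = 244 kHz / 2 = 122 kHz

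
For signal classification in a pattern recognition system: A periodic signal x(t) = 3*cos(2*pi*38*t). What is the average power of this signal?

Average power of A*cos(wt) is A^2/2.
P = 3^2 / 2 = 9/2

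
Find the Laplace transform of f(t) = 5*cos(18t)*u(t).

Standard pair: cos(wt)*u(t) <-> s/(s^2+w^2)
With w = 18: L{5*cos(18t)*u(t)} = 5s/(s^2+324)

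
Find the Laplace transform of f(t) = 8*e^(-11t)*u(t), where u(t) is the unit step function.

Standard Laplace transform pair:
e^(-at)*u(t) <-> 1/(s+a)
With a = 11: L{8*e^(-11t)*u(t)} = 8/(s+11), ROC: Re(s) > -11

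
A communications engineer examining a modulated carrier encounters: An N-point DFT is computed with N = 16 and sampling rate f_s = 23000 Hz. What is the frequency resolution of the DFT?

DFT frequency resolution = f_s / N
= 23000 / 16 = 2875/2 Hz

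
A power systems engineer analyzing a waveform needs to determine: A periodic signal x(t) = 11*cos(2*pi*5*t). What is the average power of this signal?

Average power of A*cos(wt) is A^2/2.
P = 11^2 / 2 = 121/2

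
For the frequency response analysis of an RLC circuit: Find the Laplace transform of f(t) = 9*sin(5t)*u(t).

Standard pair: sin(wt)*u(t) <-> w/(s^2+w^2)
With w = 5: L{9*sin(5t)*u(t)} = 45/(s^2+25)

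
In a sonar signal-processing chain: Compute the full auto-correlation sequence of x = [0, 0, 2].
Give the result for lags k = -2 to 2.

r_xx[k] = sum_m x[m]*x[m+k], indexed from 0, for k = -2 to 2:
  r_xx[-2] = x[2]*x[0] = 0
  r_xx[-1] = x[1]*x[0] + x[2]*x[1] = 0
  r_xx[0] = x[0]*x[0] + x[1]*x[1] + x[2]*x[2] = 4
  r_xx[1] = x[0]*x[1] + x[1]*x[2] = 0
  r_xx[2] = x[0]*x[2] = 0
r_xx = [0, 0, 4, 0, 0]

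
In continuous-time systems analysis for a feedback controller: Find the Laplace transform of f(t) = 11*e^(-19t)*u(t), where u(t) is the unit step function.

Standard Laplace transform pair:
e^(-at)*u(t) <-> 1/(s+a)
With a = 19: L{11*e^(-19t)*u(t)} = 11/(s+19), ROC: Re(s) > -19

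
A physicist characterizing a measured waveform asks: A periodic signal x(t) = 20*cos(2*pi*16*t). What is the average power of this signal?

Average power of A*cos(wt) is A^2/2.
P = 20^2 / 2 = 400/2 = 200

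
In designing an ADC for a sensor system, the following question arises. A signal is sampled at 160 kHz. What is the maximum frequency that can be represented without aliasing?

The maximum frequency that can be represented without aliasing
is the Nyquist frequency: f_max = f_s / 2 = 160 kHz / 2 = 80 kHz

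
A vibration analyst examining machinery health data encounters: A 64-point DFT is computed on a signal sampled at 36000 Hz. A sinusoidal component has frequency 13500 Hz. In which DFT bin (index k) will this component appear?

DFT frequency resolution = f_s/N = 36000/64 = 1125/2 Hz
Bin index k = f_signal / resolution = 13500 / 1125/2 = 24
The signal frequency 13500 Hz falls in DFT bin k = 24.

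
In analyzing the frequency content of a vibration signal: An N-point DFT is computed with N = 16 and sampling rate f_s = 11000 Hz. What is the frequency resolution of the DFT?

DFT frequency resolution = f_s / N
= 11000 / 16 = 1375/2 Hz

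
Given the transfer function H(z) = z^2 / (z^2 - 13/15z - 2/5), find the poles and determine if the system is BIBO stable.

Poles are roots of the denominator: z^2 - 13/15z - 2/5 = 0.
Quadratic formula: z = [-(-13/15) +/- sqrt((-13/15)^2 - 4*(-2/5))] / 2
Discriminant = 169/225 + 8/5 = 529/225; sqrt = 23/15.
z = (13/15 +/- 23/15) / 2 => z = 6/5 or z = -1/3.
|p1| = 6/5, |p2| = 1/3.
For BIBO stability, all poles must lie inside the unit circle (|p| < 1).
System is UNSTABLE since at least one |p| >= 1.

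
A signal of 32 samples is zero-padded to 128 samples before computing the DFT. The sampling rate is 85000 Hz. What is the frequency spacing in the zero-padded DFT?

Original DFT: N = 32, resolution = f_s/N = 85000/32 = 10625/4 Hz
Zero-padded DFT: N = 128, resolution = f_s/N = 85000/128 = 10625/16 Hz
Zero-padding interpolates the spectrum (finer frequency grid)
but does NOT improve the true spectral resolution (ability to resolve close frequencies).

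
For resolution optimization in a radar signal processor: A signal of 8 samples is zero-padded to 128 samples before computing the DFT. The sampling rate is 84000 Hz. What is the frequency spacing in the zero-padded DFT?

Original DFT: N = 8, resolution = f_s/N = 84000/8 = 10500 Hz
Zero-padded DFT: N = 128, resolution = f_s/N = 84000/128 = 2625/4 Hz
Zero-padding interpolates the spectrum (finer frequency grid)
but does NOT improve the true spectral resolution (ability to resolve close frequencies).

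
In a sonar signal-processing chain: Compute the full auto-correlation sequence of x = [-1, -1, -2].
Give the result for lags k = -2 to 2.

r_xx[k] = sum_m x[m]*x[m+k], indexed from 0, for k = -2 to 2:
  r_xx[-2] = x[2]*x[0] = 2
  r_xx[-1] = x[1]*x[0] + x[2]*x[1] = 3
  r_xx[0] = x[0]*x[0] + x[1]*x[1] + x[2]*x[2] = 6
  r_xx[1] = x[0]*x[1] + x[1]*x[2] = 3
  r_xx[2] = x[0]*x[2] = 2
r_xx = [2, 3, 6, 3, 2]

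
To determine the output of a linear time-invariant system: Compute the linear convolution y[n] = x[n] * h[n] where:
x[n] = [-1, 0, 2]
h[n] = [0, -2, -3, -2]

y[n] = sum_k x[k]*h[n-k]. Output length = len(x) + len(h) - 1 = 3 + 4 - 1 = 6.
y[0] = -1*0 = 0
y[1] = 0*0 + -1*-2 = 2
y[2] = 2*0 + 0*-2 + -1*-3 = 3
y[3] = 2*-2 + 0*-3 + -1*-2 = -2
y[4] = 2*-3 + 0*-2 = -6
y[5] = 2*-2 = -4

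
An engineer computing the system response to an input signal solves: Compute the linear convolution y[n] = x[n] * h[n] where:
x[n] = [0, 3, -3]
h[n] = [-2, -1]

y[n] = sum_k x[k]*h[n-k]. Output length = len(x) + len(h) - 1 = 3 + 2 - 1 = 4.
y[0] = 0*-2 = 0
y[1] = 3*-2 + 0*-1 = -6
y[2] = -3*-2 + 3*-1 = 3
y[3] = -3*-1 = 3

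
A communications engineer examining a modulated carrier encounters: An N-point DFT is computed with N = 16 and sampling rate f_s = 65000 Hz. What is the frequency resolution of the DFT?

DFT frequency resolution = f_s / N
= 65000 / 16 = 8125/2 Hz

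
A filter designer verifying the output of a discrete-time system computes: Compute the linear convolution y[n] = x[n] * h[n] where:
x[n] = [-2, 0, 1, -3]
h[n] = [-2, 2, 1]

y[n] = sum_k x[k]*h[n-k]. Output length = len(x) + len(h) - 1 = 4 + 3 - 1 = 6.
y[0] = -2*-2 = 4
y[1] = 0*-2 + -2*2 = -4
y[2] = 1*-2 + 0*2 + -2*1 = -4
y[3] = -3*-2 + 1*2 + 0*1 = 8
y[4] = -3*2 + 1*1 = -5
y[5] = -3*1 = -3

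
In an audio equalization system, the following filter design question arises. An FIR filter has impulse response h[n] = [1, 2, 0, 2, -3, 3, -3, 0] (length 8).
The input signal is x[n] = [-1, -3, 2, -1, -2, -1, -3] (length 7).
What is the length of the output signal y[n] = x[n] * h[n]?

For linear convolution, the output length is:
len(y) = len(x) + len(h) - 1 = 7 + 8 - 1 = 14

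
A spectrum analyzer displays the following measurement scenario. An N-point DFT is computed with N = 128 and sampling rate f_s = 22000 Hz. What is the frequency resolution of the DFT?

DFT frequency resolution = f_s / N
= 22000 / 128 = 1375/8 Hz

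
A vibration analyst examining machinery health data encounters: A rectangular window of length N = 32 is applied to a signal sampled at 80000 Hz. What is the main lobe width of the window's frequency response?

For a rectangular window of length N,
the main lobe width in frequency is 2*f_s/N.
= 2*80000/32 = 5000 Hz
This determines the minimum frequency separation for resolving two sinusoids.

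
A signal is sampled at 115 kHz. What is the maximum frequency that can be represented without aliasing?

The maximum frequency that can be represented without aliasing
is the Nyquist frequency: f_max = f_s / 2 = 115 kHz / 2 = 115/2 kHz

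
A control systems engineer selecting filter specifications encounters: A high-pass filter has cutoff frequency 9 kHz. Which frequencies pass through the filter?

A high-pass filter passes all frequencies above the cutoff frequency 9 kHz and attenuates lower frequencies.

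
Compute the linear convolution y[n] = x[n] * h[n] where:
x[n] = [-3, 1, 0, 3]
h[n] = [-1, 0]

y[n] = sum_k x[k]*h[n-k]. Output length = len(x) + len(h) - 1 = 4 + 2 - 1 = 5.
y[0] = -3*-1 = 3
y[1] = 1*-1 + -3*0 = -1
y[2] = 0*-1 + 1*0 = 0
y[3] = 3*-1 + 0*0 = -3
y[4] = 3*0 = 0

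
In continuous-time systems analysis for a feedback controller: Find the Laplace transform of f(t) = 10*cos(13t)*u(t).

Standard pair: cos(wt)*u(t) <-> s/(s^2+w^2)
With w = 13: L{10*cos(13t)*u(t)} = 10s/(s^2+169)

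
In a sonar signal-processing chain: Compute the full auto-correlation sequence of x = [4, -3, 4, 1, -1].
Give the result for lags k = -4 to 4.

r_xx[k] = sum_m x[m]*x[m+k], indexed from 0, for k = -4 to 4:
  r_xx[-4] = x[4]*x[0] = -4
  r_xx[-3] = x[3]*x[0] + x[4]*x[1] = 7
  r_xx[-2] = x[2]*x[0] + x[3]*x[1] + x[4]*x[2] = 9
  r_xx[-1] = x[1]*x[0] + x[2]*x[1] + x[3]*x[2] + x[4]*x[3] = -21
  r_xx[0] = x[0]*x[0] + x[1]*x[1] + x[2]*x[2] + x[3]*x[3] + x[4]*x[4] = 43
  r_xx[1] = x[0]*x[1] + x[1]*x[2] + x[2]*x[3] + x[3]*x[4] = -21
  r_xx[2] = x[0]*x[2] + x[1]*x[3] + x[2]*x[4] = 9
  r_xx[3] = x[0]*x[3] + x[1]*x[4] = 7
  r_xx[4] = x[0]*x[4] = -4
r_xx = [-4, 7, 9, -21, 43, -21, 9, 7, -4]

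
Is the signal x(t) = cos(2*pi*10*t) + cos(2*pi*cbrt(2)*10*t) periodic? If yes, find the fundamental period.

f1 = 10 Hz, f2 = 10*cbrt(2) Hz
Ratio f2/f1 = cbrt(2), which is irrational.
Since the frequency ratio is irrational, no common period exists.
The signal is not periodic.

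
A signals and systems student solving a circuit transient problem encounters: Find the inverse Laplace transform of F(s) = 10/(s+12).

Standard pair: k/(s+a) <-> k*e^(-at)*u(t)
With k=10, a=12: f(t) = 10*e^(-12t)*u(t)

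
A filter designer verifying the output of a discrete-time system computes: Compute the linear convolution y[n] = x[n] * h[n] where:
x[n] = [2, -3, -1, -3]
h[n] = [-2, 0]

y[n] = sum_k x[k]*h[n-k]. Output length = len(x) + len(h) - 1 = 4 + 2 - 1 = 5.
y[0] = 2*-2 = -4
y[1] = -3*-2 + 2*0 = 6
y[2] = -1*-2 + -3*0 = 2
y[3] = -3*-2 + -1*0 = 6
y[4] = -3*0 = 0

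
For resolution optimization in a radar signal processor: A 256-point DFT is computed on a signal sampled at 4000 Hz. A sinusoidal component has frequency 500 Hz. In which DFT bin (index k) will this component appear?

DFT frequency resolution = f_s/N = 4000/256 = 125/8 Hz
Bin index k = f_signal / resolution = 500 / 125/8 = 32
The signal frequency 500 Hz falls in DFT bin k = 32.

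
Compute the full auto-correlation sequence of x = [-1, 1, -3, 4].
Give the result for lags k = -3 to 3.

r_xx[k] = sum_m x[m]*x[m+k], indexed from 0, for k = -3 to 3:
  r_xx[-3] = x[3]*x[0] = -4
  r_xx[-2] = x[2]*x[0] + x[3]*x[1] = 7
  r_xx[-1] = x[1]*x[0] + x[2]*x[1] + x[3]*x[2] = -16
  r_xx[0] = x[0]*x[0] + x[1]*x[1] + x[2]*x[2] + x[3]*x[3] = 27
  r_xx[1] = x[0]*x[1] + x[1]*x[2] + x[2]*x[3] = -16
  r_xx[2] = x[0]*x[2] + x[1]*x[3] = 7
  r_xx[3] = x[0]*x[3] = -4
r_xx = [-4, 7, -16, 27, -16, 7, -4]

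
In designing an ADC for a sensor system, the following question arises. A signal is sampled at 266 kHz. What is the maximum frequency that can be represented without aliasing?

The maximum frequency that can be represented without aliasing
is the Nyquist frequency: f_max = f_s / 2 = 266 kHz / 2 = 133 kHz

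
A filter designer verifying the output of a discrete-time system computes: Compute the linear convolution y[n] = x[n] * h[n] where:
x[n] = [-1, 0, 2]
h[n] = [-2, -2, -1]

y[n] = sum_k x[k]*h[n-k]. Output length = len(x) + len(h) - 1 = 3 + 3 - 1 = 5.
y[0] = -1*-2 = 2
y[1] = 0*-2 + -1*-2 = 2
y[2] = 2*-2 + 0*-2 + -1*-1 = -3
y[3] = 2*-2 + 0*-1 = -4
y[4] = 2*-1 = -2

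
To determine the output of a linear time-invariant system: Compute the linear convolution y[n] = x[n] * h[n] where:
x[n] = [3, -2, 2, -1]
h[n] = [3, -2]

y[n] = sum_k x[k]*h[n-k]. Output length = len(x) + len(h) - 1 = 4 + 2 - 1 = 5.
y[0] = 3*3 = 9
y[1] = -2*3 + 3*-2 = -12
y[2] = 2*3 + -2*-2 = 10
y[3] = -1*3 + 2*-2 = -7
y[4] = -1*-2 = 2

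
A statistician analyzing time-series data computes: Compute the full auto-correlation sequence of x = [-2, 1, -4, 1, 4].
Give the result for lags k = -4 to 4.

r_xx[k] = sum_m x[m]*x[m+k], indexed from 0, for k = -4 to 4:
  r_xx[-4] = x[4]*x[0] = -8
  r_xx[-3] = x[3]*x[0] + x[4]*x[1] = 2
  r_xx[-2] = x[2]*x[0] + x[3]*x[1] + x[4]*x[2] = -7
  r_xx[-1] = x[1]*x[0] + x[2]*x[1] + x[3]*x[2] + x[4]*x[3] = -6
  r_xx[0] = x[0]*x[0] + x[1]*x[1] + x[2]*x[2] + x[3]*x[3] + x[4]*x[4] = 38
  r_xx[1] = x[0]*x[1] + x[1]*x[2] + x[2]*x[3] + x[3]*x[4] = -6
  r_xx[2] = x[0]*x[2] + x[1]*x[3] + x[2]*x[4] = -7
  r_xx[3] = x[0]*x[3] + x[1]*x[4] = 2
  r_xx[4] = x[0]*x[4] = -8
r_xx = [-8, 2, -7, -6, 38, -6, -7, 2, -8]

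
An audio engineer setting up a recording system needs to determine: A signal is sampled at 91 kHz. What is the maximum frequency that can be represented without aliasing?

The maximum frequency that can be represented without aliasing
is the Nyquist frequency: f_max = f_s / 2 = 91 kHz / 2 = 91/2 kHz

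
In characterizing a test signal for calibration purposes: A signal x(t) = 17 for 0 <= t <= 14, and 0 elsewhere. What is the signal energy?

Energy = integral of |x(t)|^2 dt over the signal duration
= 17^2 * 14 = 289 * 14 = 4046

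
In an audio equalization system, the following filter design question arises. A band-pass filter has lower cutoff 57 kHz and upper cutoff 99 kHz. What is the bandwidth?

Bandwidth = f_high - f_low
= 99 kHz - 57 kHz = 42 kHz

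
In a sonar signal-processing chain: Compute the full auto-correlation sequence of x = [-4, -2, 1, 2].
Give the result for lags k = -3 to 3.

r_xx[k] = sum_m x[m]*x[m+k], indexed from 0, for k = -3 to 3:
  r_xx[-3] = x[3]*x[0] = -8
  r_xx[-2] = x[2]*x[0] + x[3]*x[1] = -8
  r_xx[-1] = x[1]*x[0] + x[2]*x[1] + x[3]*x[2] = 8
  r_xx[0] = x[0]*x[0] + x[1]*x[1] + x[2]*x[2] + x[3]*x[3] = 25
  r_xx[1] = x[0]*x[1] + x[1]*x[2] + x[2]*x[3] = 8
  r_xx[2] = x[0]*x[2] + x[1]*x[3] = -8
  r_xx[3] = x[0]*x[3] = -8
r_xx = [-8, -8, 8, 25, 8, -8, -8]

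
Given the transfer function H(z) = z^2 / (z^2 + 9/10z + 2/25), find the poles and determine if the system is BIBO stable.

Poles are roots of the denominator: z^2 + 9/10z + 2/25 = 0.
Quadratic formula: z = [-(9/10) +/- sqrt((9/10)^2 - 4*(2/25))] / 2
Discriminant = 81/100 - 8/25 = 49/100; sqrt = 7/10.
z = (-9/10 +/- 7/10) / 2 => z = -1/10 or z = -4/5.
|p1| = 4/5, |p2| = 1/10.
For BIBO stability, all poles must lie inside the unit circle (|p| < 1).
System is STABLE since both |p| < 1.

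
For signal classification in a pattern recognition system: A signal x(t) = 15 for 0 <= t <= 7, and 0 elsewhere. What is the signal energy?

Energy = integral of |x(t)|^2 dt over the signal duration
= 15^2 * 7 = 225 * 7 = 1575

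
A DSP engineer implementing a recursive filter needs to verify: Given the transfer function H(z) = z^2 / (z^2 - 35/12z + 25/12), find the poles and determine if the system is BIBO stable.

Poles are roots of the denominator: z^2 - 35/12z + 25/12 = 0.
Quadratic formula: z = [-(-35/12) +/- sqrt((-35/12)^2 - 4*(25/12))] / 2
Discriminant = 1225/144 - 25/3 = 25/144; sqrt = 5/12.
z = (35/12 +/- 5/12) / 2 => z = 5/3 or z = 5/4.
|p1| = 5/3, |p2| = 5/4.
For BIBO stability, all poles must lie inside the unit circle (|p| < 1).
System is UNSTABLE since at least one |p| >= 1.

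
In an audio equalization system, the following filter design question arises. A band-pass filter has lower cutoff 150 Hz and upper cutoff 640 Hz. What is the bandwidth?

Bandwidth = f_high - f_low
= 640 Hz - 150 Hz = 490 Hz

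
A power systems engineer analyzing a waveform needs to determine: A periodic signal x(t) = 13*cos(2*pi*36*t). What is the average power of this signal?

Average power of A*cos(wt) is A^2/2.
P = 13^2 / 2 = 169/2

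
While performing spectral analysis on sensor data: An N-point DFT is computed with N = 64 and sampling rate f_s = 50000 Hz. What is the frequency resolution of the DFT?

DFT frequency resolution = f_s / N
= 50000 / 64 = 3125/4 Hz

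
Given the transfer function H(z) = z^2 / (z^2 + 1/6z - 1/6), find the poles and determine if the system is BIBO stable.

Poles are roots of the denominator: z^2 + 1/6z - 1/6 = 0.
Quadratic formula: z = [-(1/6) +/- sqrt((1/6)^2 - 4*(-1/6))] / 2
Discriminant = 1/36 + 2/3 = 25/36; sqrt = 5/6.
z = (-1/6 +/- 5/6) / 2 => z = 1/3 or z = -1/2.
|p1| = 1/3, |p2| = 1/2.
For BIBO stability, all poles must lie inside the unit circle (|p| < 1).
System is STABLE since both |p| < 1.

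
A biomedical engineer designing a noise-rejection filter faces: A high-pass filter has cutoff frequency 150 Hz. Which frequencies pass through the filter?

A high-pass filter passes all frequencies above the cutoff frequency 150 Hz and attenuates lower frequencies.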